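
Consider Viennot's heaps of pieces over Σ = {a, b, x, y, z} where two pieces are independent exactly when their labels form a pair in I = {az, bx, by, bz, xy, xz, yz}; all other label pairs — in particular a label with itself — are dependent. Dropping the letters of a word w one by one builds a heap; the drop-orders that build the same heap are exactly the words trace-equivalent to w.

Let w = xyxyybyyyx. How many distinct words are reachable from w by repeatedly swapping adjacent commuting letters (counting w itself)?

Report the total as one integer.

840

piece 0:x — minimal
piece 1:y — minimal
piece 2:x rests on {0:x}
piece 3:y rests on {1:y}
piece 4:y rests on {3:y}
piece 5:b — minimal
piece 6:y rests on {4:y}
piece 7:y rests on {6:y}
piece 8:y rests on {7:y}
piece 9:x rests on {2:x}
minimal pieces: {0:x, 1:y, 5:b}
ways to finish when only these pieces remain (= sum over removing one remaining piece with nothing left below it):
  1 left: {5}→1  {8}→1  {9}→1
  2 left: {2,9}→1  {5,8}→2  {5,9}→2  {7,8}→1  {8,9}→2
  3 left: {0,2,9}→1  {2,5,9}→3  {2,8,9}→3  {5,7,8}→3  {5,8,9}→6  {6,7,8}→1  {7,8,9}→3
  4 left: {0,2,5,9}→4  {0,2,8,9}→4  {2,5,8,9}→12  {2,7,8,9}→6  {4,6,7,8}→1  {5,6,7,8}→4  {5,7,8,9}→12  {6,7,8,9}→4
  5 left: {0,2,5,8,9}→20  {0,2,7,8,9}→10  {2,5,7,8,9}→30  {2,6,7,8,9}→10  {3,4,6,7,8}→1  {4,5,6,7,8}→5  {4,6,7,8,9}→5  {5,6,7,8,9}→20
  6 left: {0,2,5,7,8,9}→60  {0,2,6,7,8,9}→20  {1,3,4,6,7,8}→1  {2,4,6,7,8,9}→15  {2,5,6,7,8,9}→60  {3,4,5,6,7,8}→6  {3,4,6,7,8,9}→6  {4,5,6,7,8,9}→30
  7 left: {0,2,4,6,7,8,9}→35  {0,2,5,6,7,8,9}→140  {1,3,4,5,6,7,8}→7  {1,3,4,6,7,8,9}→7  {2,3,4,6,7,8,9}→21  {2,4,5,6,7,8,9}→105  {3,4,5,6,7,8,9}→42
  8 left: {0,2,3,4,6,7,8,9}→56  {0,2,4,5,6,7,8,9}→280  {1,2,3,4,6,7,8,9}→28  {1,3,4,5,6,7,8,9}→56  {2,3,4,5,6,7,8,9}→168
  placing 0:x first → 252 extensions
  placing 1:y first → 504 extensions
  placing 5:b first → 84 extensions
total linear extensions = 840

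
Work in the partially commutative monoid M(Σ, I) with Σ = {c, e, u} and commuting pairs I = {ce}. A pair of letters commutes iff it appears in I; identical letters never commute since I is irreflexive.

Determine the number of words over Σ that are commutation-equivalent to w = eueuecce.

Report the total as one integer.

0(e) covers ∅
1(u) covers 0:e
2(e) covers 1:u
3(u) covers 2:e
4(e) covers 3:u
5(c) covers 3:u
6(c) covers 5:c
7(e) covers 4:e
floor of heap: 0:e
completions by unplaced set U, small U first (add the entries for U minus each lowest piece of U):
  |U|=1: {6}:1  {7}:1
  |U|=2: {4,7}:1  {5,6}:1  {6,7}:2
  |U|=3: {4,6,7}:3  {5,6,7}:3
  |U|=4: {4,5,6,7}:6
  |U|=5: {3,4,5,6,7}:6
  |U|=6: {2,3,4,5,6,7}:6
  start at 0(e): 6

6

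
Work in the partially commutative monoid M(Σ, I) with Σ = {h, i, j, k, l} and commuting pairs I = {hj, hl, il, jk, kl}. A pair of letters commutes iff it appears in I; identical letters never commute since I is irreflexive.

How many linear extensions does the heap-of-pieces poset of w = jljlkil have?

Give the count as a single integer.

0(j) covers ∅
1(l) covers 0:j
2(j) covers 1:l
3(l) covers 2:j
4(k) covers ∅
5(i) covers 2:j, 4:k
6(l) covers 3:l
floor of heap: 0:j, 4:k
completions by unplaced set U, small U first (add the entries for U minus each lowest piece of U):
  |U|=1: {5}:1  {6}:1
  |U|=2: {3,6}:1  {4,5}:1  {5,6}:2
  |U|=3: {3,5,6}:3  {4,5,6}:3
  |U|=4: {2,3,5,6}:3  {3,4,5,6}:6
  |U|=5: {1,2,3,5,6}:3  {2,3,4,5,6}:9
  start at 0(j): 12
  start at 4(k): 3
sum over floor = 15

15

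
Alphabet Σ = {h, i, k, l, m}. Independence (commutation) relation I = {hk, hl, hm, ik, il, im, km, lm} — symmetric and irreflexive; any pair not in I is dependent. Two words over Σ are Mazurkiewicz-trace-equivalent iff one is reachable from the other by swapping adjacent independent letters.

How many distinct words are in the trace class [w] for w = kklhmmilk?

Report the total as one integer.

756

#0=k has no predecessor
#1=k depends on [0:k]
#2=l depends on [1:k]
#3=h has no predecessor
#4=m has no predecessor
#5=m depends on [4:m]
#6=i depends on [3:h]
#7=l depends on [2:l]
#8=k depends on [7:l]
sources: [0:k, 3:h, 4:m]
N(rest) = Σ N(rest − s) over sources s of rest; N(one piece) = 1:
  size 1 → [5]=1  [6]=1  [8]=1
  size 2 → [3,6]=1  [4,5]=1  [5,6]=2  [5,8]=2  [6,8]=2  [7,8]=1
  size 3 → [2,7,8]=1  [3,5,6]=3  [3,6,8]=3  [4,5,6]=3  [4,5,8]=3  [5,6,8]=6  [5,7,8]=3  [6,7,8]=3
  size 4 → [1,2,7,8]=1  [2,5,7,8]=4  [2,6,7,8]=4  [3,4,5,6]=6  [3,5,6,8]=12  [3,6,7,8]=6  [4,5,6,8]=12  [4,5,7,8]=6  [5,6,7,8]=12
  size 5 → [0,1,2,7,8]=1  [1,2,5,7,8]=5  [1,2,6,7,8]=5  [2,3,6,7,8]=10  [2,4,5,7,8]=10  [2,5,6,7,8]=20  [3,4,5,6,8]=30  [3,5,6,7,8]=30  [4,5,6,7,8]=30
  size 6 → [0,1,2,5,7,8]=6  [0,1,2,6,7,8]=6  [1,2,3,6,7,8]=15  [1,2,4,5,7,8]=15  [1,2,5,6,7,8]=30  [2,3,5,6,7,8]=60  [2,4,5,6,7,8]=60  [3,4,5,6,7,8]=90
  size 7 → [0,1,2,3,6,7,8]=21  [0,1,2,4,5,7,8]=21  [0,1,2,5,6,7,8]=42  [1,2,3,5,6,7,8]=105  [1,2,4,5,6,7,8]=105  [2,3,4,5,6,7,8]=210
  first=0(k) contributes 420
  first=3(h) contributes 168
  first=4(m) contributes 168
|[w]| = 756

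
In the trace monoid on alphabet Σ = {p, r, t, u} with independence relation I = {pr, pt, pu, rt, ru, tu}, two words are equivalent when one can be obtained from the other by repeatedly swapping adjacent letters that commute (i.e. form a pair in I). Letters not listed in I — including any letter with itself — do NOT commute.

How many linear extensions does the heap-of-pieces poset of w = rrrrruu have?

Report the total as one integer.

21

piece 0:r — minimal
piece 1:r rests on {0:r}
piece 2:r rests on {1:r}
piece 3:r rests on {2:r}
piece 4:r rests on {3:r}
piece 5:u — minimal
piece 6:u rests on {5:u}
minimal pieces: {0:r, 5:u}
ways to finish when only these pieces remain (= sum over removing one remaining piece with nothing left below it):
  1 left: {4}→1  {6}→1
  2 left: {3,4}→1  {4,6}→2  {5,6}→1
  3 left: {2,3,4}→1  {3,4,6}→3  {4,5,6}→3
  4 left: {1,2,3,4}→1  {2,3,4,6}→4  {3,4,5,6}→6
  5 left: {0,1,2,3,4}→1  {1,2,3,4,6}→5  {2,3,4,5,6}→10
  placing 0:r first → 15 extensions
  placing 5:u first → 6 extensions
total linear extensions = 21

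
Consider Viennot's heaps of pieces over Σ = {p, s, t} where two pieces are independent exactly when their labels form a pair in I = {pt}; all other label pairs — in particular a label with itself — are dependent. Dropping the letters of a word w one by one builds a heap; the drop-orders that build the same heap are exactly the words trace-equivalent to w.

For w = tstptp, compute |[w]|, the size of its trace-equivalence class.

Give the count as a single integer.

6

#0=t has no predecessor
#1=s depends on [0:t]
#2=t depends on [1:s]
#3=p depends on [1:s]
#4=t depends on [2:t]
#5=p depends on [3:p]
sources: [0:t]
N(rest) = Σ N(rest − s) over sources s of rest; N(one piece) = 1:
  size 1 → [4]=1  [5]=1
  size 2 → [2,4]=1  [3,5]=1  [4,5]=2
  size 3 → [2,4,5]=3  [3,4,5]=3
  size 4 → [2,3,4,5]=6
  first=0(t) contributes 6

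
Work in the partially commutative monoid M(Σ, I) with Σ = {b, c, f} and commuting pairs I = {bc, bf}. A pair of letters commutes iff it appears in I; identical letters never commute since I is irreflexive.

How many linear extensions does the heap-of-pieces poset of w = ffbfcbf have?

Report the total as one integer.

piece 0:f — minimal
piece 1:f rests on {0:f}
piece 2:b — minimal
piece 3:f rests on {1:f}
piece 4:c rests on {3:f}
piece 5:b rests on {2:b}
piece 6:f rests on {4:c}
minimal pieces: {0:f, 2:b}
ways to finish when only these pieces remain (= sum over removing one remaining piece with nothing left below it):
  1 left: {5}→1  {6}→1
  2 left: {2,5}→1  {4,6}→1  {5,6}→2
  3 left: {2,5,6}→3  {3,4,6}→1  {4,5,6}→3
  4 left: {1,3,4,6}→1  {2,4,5,6}→6  {3,4,5,6}→4
  5 left: {0,1,3,4,6}→1  {1,3,4,5,6}→5  {2,3,4,5,6}→10
  placing 0:f first → 15 extensions
  placing 2:b first → 6 extensions
total linear extensions = 21

21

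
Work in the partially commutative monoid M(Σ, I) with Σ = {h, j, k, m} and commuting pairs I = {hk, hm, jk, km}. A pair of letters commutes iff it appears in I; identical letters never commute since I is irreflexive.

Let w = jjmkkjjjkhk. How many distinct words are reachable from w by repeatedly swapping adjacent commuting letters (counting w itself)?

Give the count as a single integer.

330

piece 0:j — minimal
piece 1:j rests on {0:j}
piece 2:m rests on {1:j}
piece 3:k — minimal
piece 4:k rests on {3:k}
piece 5:j rests on {2:m}
piece 6:j rests on {5:j}
piece 7:j rests on {6:j}
piece 8:k rests on {4:k}
piece 9:h rests on {7:j}
piece 10:k rests on {8:k}
minimal pieces: {0:j, 3:k}
ways to finish when only these pieces remain (= sum over removing one remaining piece with nothing left below it):
  1 left: {9}→1  {10}→1
  2 left: {7,9}→1  {8,10}→1  {9,10}→2
  3 left: {4,8,10}→1  {6,7,9}→1  {7,9,10}→3  {8,9,10}→3
  4 left: {3,4,8,10}→1  {4,8,9,10}→4  {5,6,7,9}→1  {6,7,9,10}→4  {7,8,9,10}→6
  5 left: {2,5,6,7,9}→1  {3,4,8,9,10}→5  {4,7,8,9,10}→10  {5,6,7,9,10}→5  {6,7,8,9,10}→10
  6 left: {1,2,5,6,7,9}→1  {2,5,6,7,9,10}→6  {3,4,7,8,9,10}→15  {4,6,7,8,9,10}→20  {5,6,7,8,9,10}→15
  7 left: {0,1,2,5,6,7,9}→1  {1,2,5,6,7,9,10}→7  {2,5,6,7,8,9,10}→21  {3,4,6,7,8,9,10}→35  {4,5,6,7,8,9,10}→35
  8 left: {0,1,2,5,6,7,9,10}→8  {1,2,5,6,7,8,9,10}→28  {2,4,5,6,7,8,9,10}→56  {3,4,5,6,7,8,9,10}→70
  9 left: {0,1,2,5,6,7,8,9,10}→36  {1,2,4,5,6,7,8,9,10}→84  {2,3,4,5,6,7,8,9,10}→126
  placing 0:j first → 210 extensions
  placing 3:k first → 120 extensions
total linear extensions = 330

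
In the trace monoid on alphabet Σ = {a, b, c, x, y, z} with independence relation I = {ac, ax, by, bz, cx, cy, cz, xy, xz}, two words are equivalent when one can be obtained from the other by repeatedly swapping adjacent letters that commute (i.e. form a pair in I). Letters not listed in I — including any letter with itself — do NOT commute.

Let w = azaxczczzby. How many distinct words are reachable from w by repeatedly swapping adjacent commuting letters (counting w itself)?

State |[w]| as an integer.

945

0(a) covers ∅
1(z) covers 0:a
2(a) covers 1:z
3(x) covers ∅
4(c) covers ∅
5(z) covers 2:a
6(c) covers 4:c
7(z) covers 5:z
8(z) covers 7:z
9(b) covers 2:a, 3:x, 6:c
10(y) covers 8:z
floor of heap: 0:a, 3:x, 4:c
completions by unplaced set U, small U first (add the entries for U minus each lowest piece of U):
  |U|=1: {9}:1  {10}:1
  |U|=2: {3,9}:1  {6,9}:1  {8,10}:1  {9,10}:2
  |U|=3: {3,6,9}:2  {3,9,10}:3  {4,6,9}:1  {6,9,10}:3  {7,8,10}:1  {8,9,10}:3
  |U|=4: {3,4,6,9}:3  {3,6,9,10}:8  {3,8,9,10}:6  {4,6,9,10}:4  {5,7,8,10}:1  {6,8,9,10}:6  {7,8,9,10}:4
  |U|=5: {3,4,6,9,10}:15  {3,6,8,9,10}:20  {3,7,8,9,10}:10  {4,6,8,9,10}:10  {5,7,8,9,10}:5  {6,7,8,9,10}:10
  |U|=6: {2,5,7,8,9,10}:5  {3,4,6,8,9,10}:45  {3,5,7,8,9,10}:15  {3,6,7,8,9,10}:40  {4,6,7,8,9,10}:20  {5,6,7,8,9,10}:15
  |U|=7: {1,2,5,7,8,9,10}:5  {2,3,5,7,8,9,10}:20  {2,5,6,7,8,9,10}:20  {3,4,6,7,8,9,10}:105  {3,5,6,7,8,9,10}:70  {4,5,6,7,8,9,10}:35
  |U|=8: {0,1,2,5,7,8,9,10}:5  {1,2,3,5,7,8,9,10}:25  {1,2,5,6,7,8,9,10}:25  {2,3,5,6,7,8,9,10}:110  {2,4,5,6,7,8,9,10}:55  {3,4,5,6,7,8,9,10}:210
  |U|=9: {0,1,2,3,5,7,8,9,10}:30  {0,1,2,5,6,7,8,9,10}:30  {1,2,3,5,6,7,8,9,10}:160  {1,2,4,5,6,7,8,9,10}:80  {2,3,4,5,6,7,8,9,10}:375
  start at 0(a): 615
  start at 3(x): 110
  start at 4(c): 220
sum over floor = 945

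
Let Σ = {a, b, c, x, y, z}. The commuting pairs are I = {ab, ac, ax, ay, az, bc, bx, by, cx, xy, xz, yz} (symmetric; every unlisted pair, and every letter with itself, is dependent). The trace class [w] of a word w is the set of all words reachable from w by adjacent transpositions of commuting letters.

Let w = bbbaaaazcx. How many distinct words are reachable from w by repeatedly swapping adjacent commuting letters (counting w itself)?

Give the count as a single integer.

1260

#0=b has no predecessor
#1=b depends on [0:b]
#2=b depends on [1:b]
#3=a has no predecessor
#4=a depends on [3:a]
#5=a depends on [4:a]
#6=a depends on [5:a]
#7=z depends on [2:b]
#8=c depends on [7:z]
#9=x has no predecessor
sources: [0:b, 3:a, 9:x]
N(rest) = Σ N(rest − s) over sources s of rest; N(one piece) = 1:
  size 1 → [6]=1  [8]=1  [9]=1
  size 2 → [5,6]=1  [6,8]=2  [6,9]=2  [7,8]=1  [8,9]=2
  size 3 → [2,7,8]=1  [4,5,6]=1  [5,6,8]=3  [5,6,9]=3  [6,7,8]=3  [6,8,9]=6  [7,8,9]=3
  size 4 → [1,2,7,8]=1  [2,6,7,8]=4  [2,7,8,9]=4  [3,4,5,6]=1  [4,5,6,8]=4  [4,5,6,9]=4  [5,6,7,8]=6  [5,6,8,9]=12  [6,7,8,9]=12
  size 5 → [0,1,2,7,8]=1  [1,2,6,7,8]=5  [1,2,7,8,9]=5  [2,5,6,7,8]=10  [2,6,7,8,9]=20  [3,4,5,6,8]=5  [3,4,5,6,9]=5  [4,5,6,7,8]=10  [4,5,6,8,9]=20  [5,6,7,8,9]=30
  size 6 → [0,1,2,6,7,8]=6  [0,1,2,7,8,9]=6  [1,2,5,6,7,8]=15  [1,2,6,7,8,9]=30  [2,4,5,6,7,8]=20  [2,5,6,7,8,9]=60  [3,4,5,6,7,8]=15  [3,4,5,6,8,9]=30  [4,5,6,7,8,9]=60
  size 7 → [0,1,2,5,6,7,8]=21  [0,1,2,6,7,8,9]=42  [1,2,4,5,6,7,8]=35  [1,2,5,6,7,8,9]=105  [2,3,4,5,6,7,8]=35  [2,4,5,6,7,8,9]=140  [3,4,5,6,7,8,9]=105
  size 8 → [0,1,2,4,5,6,7,8]=56  [0,1,2,5,6,7,8,9]=168  [1,2,3,4,5,6,7,8]=70  [1,2,4,5,6,7,8,9]=280  [2,3,4,5,6,7,8,9]=280
  first=0(b) contributes 630
  first=3(a) contributes 504
  first=9(x) contributes 126
|[w]| = 1260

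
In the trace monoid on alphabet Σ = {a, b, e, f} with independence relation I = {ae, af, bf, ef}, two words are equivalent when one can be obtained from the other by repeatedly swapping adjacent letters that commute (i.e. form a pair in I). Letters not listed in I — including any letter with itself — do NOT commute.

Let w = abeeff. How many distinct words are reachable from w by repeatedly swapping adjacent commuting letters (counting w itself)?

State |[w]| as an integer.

15

#0=a has no predecessor
#1=b depends on [0:a]
#2=e depends on [1:b]
#3=e depends on [2:e]
#4=f has no predecessor
#5=f depends on [4:f]
sources: [0:a, 4:f]
N(rest) = Σ N(rest − s) over sources s of rest; N(one piece) = 1:
  size 1 → [3]=1  [5]=1
  size 2 → [2,3]=1  [3,5]=2  [4,5]=1
  size 3 → [1,2,3]=1  [2,3,5]=3  [3,4,5]=3
  size 4 → [0,1,2,3]=1  [1,2,3,5]=4  [2,3,4,5]=6
  first=0(a) contributes 10
  first=4(f) contributes 5
|[w]| = 15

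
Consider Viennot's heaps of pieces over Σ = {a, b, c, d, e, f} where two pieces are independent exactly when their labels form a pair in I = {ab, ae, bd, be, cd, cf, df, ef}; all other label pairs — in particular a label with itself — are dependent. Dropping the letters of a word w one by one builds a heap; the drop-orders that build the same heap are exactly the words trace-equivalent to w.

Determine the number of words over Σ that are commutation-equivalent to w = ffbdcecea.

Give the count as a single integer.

0(f) covers ∅
1(f) covers 0:f
2(b) covers 1:f
3(d) covers ∅
4(c) covers 2:b
5(e) covers 3:d, 4:c
6(c) covers 5:e
7(e) covers 6:c
8(a) covers 6:c
floor of heap: 0:f, 3:d
completions by unplaced set U, small U first (add the entries for U minus each lowest piece of U):
  |U|=1: {7}:1  {8}:1
  |U|=2: {7,8}:2
  |U|=3: {6,7,8}:2
  |U|=4: {5,6,7,8}:2
  |U|=5: {3,5,6,7,8}:2  {4,5,6,7,8}:2
  |U|=6: {2,4,5,6,7,8}:2  {3,4,5,6,7,8}:4
  |U|=7: {1,2,4,5,6,7,8}:2  {2,3,4,5,6,7,8}:6
  start at 0(f): 8
  start at 3(d): 2
sum over floor = 10

10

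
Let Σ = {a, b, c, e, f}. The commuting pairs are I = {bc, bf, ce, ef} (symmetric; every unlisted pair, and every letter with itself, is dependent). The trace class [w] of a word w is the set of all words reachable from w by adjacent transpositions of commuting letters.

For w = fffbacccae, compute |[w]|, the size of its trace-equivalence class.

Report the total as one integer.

drop 0:f onto floor
drop 1:f onto {0:f}
drop 2:f onto {1:f}
drop 3:b onto floor
drop 4:a onto {2:f, 3:b}
drop 5:c onto {4:a}
drop 6:c onto {5:c}
drop 7:c onto {6:c}
drop 8:a onto {7:c}
drop 9:e onto {8:a}
ground layer = {0:f, 3:b}
drop-orders for the pieces not yet dropped (sum over which currently-grounded one goes next):
  1 to go: {9} 1
  2 to go: {8,9} 1
  3 to go: {7,8,9} 1
  4 to go: {6,7,8,9} 1
  5 to go: {5,6,7,8,9} 1
  6 to go: {4,5,6,7,8,9} 1
  7 to go: {2,4,5,6,7,8,9} 1  {3,4,5,6,7,8,9} 1
  8 to go: {1,2,4,5,6,7,8,9} 1  {2,3,4,5,6,7,8,9} 2
  if 0:f drops first: 3 orders
  if 3:b drops first: 1 orders
heap linearizations: 4

4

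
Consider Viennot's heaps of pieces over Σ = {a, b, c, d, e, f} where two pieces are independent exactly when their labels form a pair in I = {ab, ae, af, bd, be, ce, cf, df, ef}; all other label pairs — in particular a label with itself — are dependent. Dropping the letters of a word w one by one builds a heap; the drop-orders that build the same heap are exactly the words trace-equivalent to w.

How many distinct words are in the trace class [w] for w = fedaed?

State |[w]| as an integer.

drop 0:f onto floor
drop 1:e onto floor
drop 2:d onto {1:e}
drop 3:a onto {2:d}
drop 4:e onto {2:d}
drop 5:d onto {3:a, 4:e}
ground layer = {0:f, 1:e}
drop-orders for the pieces not yet dropped (sum over which currently-grounded one goes next):
  1 to go: {0} 1  {5} 1
  2 to go: {0,5} 2  {3,5} 1  {4,5} 1
  3 to go: {0,3,5} 3  {0,4,5} 3  {3,4,5} 2
  4 to go: {0,3,4,5} 8  {2,3,4,5} 2
  if 0:f drops first: 2 orders
  if 1:e drops first: 10 orders
heap linearizations: 12

12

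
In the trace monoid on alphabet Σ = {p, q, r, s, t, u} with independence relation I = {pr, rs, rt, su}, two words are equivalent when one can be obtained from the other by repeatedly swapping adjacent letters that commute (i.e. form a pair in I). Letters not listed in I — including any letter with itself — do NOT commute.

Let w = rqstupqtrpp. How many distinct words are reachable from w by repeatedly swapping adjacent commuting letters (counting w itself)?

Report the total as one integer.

drop 0:r onto floor
drop 1:q onto {0:r}
drop 2:s onto {1:q}
drop 3:t onto {2:s}
drop 4:u onto {3:t}
drop 5:p onto {4:u}
drop 6:q onto {5:p}
drop 7:t onto {6:q}
drop 8:r onto {6:q}
drop 9:p onto {7:t}
drop 10:p onto {9:p}
ground layer = {0:r}
drop-orders for the pieces not yet dropped (sum over which currently-grounded one goes next):
  1 to go: {8} 1  {10} 1
  2 to go: {8,10} 2  {9,10} 1
  3 to go: {7,9,10} 1  {8,9,10} 3
  4 to go: {7,8,9,10} 4
  5 to go: {6,7,8,9,10} 4
  6 to go: {5,6,7,8,9,10} 4
  7 to go: {4,5,6,7,8,9,10} 4
  8 to go: {3,4,5,6,7,8,9,10} 4
  9 to go: {2,3,4,5,6,7,8,9,10} 4
  if 0:r drops first: 4 orders

4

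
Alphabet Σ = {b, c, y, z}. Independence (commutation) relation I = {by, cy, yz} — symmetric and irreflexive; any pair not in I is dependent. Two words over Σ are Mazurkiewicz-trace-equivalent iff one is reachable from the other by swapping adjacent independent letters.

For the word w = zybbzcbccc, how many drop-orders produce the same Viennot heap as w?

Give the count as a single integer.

10

0(z) covers ∅
1(y) covers ∅
2(b) covers 0:z
3(b) covers 2:b
4(z) covers 3:b
5(c) covers 4:z
6(b) covers 5:c
7(c) covers 6:b
8(c) covers 7:c
9(c) covers 8:c
floor of heap: 0:z, 1:y
completions by unplaced set U, small U first (add the entries for U minus each lowest piece of U):
  |U|=1: {1}:1  {9}:1
  |U|=2: {1,9}:2  {8,9}:1
  |U|=3: {1,8,9}:3  {7,8,9}:1
  |U|=4: {1,7,8,9}:4  {6,7,8,9}:1
  |U|=5: {1,6,7,8,9}:5  {5,6,7,8,9}:1
  |U|=6: {1,5,6,7,8,9}:6  {4,5,6,7,8,9}:1
  |U|=7: {1,4,5,6,7,8,9}:7  {3,4,5,6,7,8,9}:1
  |U|=8: {1,3,4,5,6,7,8,9}:8  {2,3,4,5,6,7,8,9}:1
  start at 0(z): 9
  start at 1(y): 1
sum over floor = 10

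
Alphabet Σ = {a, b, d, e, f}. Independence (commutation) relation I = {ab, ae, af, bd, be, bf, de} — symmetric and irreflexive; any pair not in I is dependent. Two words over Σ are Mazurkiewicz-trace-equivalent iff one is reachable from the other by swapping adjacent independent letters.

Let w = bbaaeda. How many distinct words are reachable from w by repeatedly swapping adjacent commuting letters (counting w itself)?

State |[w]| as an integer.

105

#0=b has no predecessor
#1=b depends on [0:b]
#2=a has no predecessor
#3=a depends on [2:a]
#4=e has no predecessor
#5=d depends on [3:a]
#6=a depends on [5:d]
sources: [0:b, 2:a, 4:e]
N(rest) = Σ N(rest − s) over sources s of rest; N(one piece) = 1:
  size 1 → [1]=1  [4]=1  [6]=1
  size 2 → [0,1]=1  [1,4]=2  [1,6]=2  [4,6]=2  [5,6]=1
  size 3 → [0,1,4]=3  [0,1,6]=3  [1,4,6]=6  [1,5,6]=3  [3,5,6]=1  [4,5,6]=3
  size 4 → [0,1,4,6]=12  [0,1,5,6]=6  [1,3,5,6]=4  [1,4,5,6]=12  [2,3,5,6]=1  [3,4,5,6]=4
  size 5 → [0,1,3,5,6]=10  [0,1,4,5,6]=30  [1,2,3,5,6]=5  [1,3,4,5,6]=20  [2,3,4,5,6]=5
  first=0(b) contributes 30
  first=2(a) contributes 60
  first=4(e) contributes 15
|[w]| = 105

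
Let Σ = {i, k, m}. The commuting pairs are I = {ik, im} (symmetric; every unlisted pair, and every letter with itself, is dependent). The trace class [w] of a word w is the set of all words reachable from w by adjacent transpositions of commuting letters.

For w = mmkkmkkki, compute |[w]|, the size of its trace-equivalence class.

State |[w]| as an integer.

piece 0:m — minimal
piece 1:m rests on {0:m}
piece 2:k rests on {1:m}
piece 3:k rests on {2:k}
piece 4:m rests on {3:k}
piece 5:k rests on {4:m}
piece 6:k rests on {5:k}
piece 7:k rests on {6:k}
piece 8:i — minimal
minimal pieces: {0:m, 8:i}
ways to finish when only these pieces remain (= sum over removing one remaining piece with nothing left below it):
  1 left: {7}→1  {8}→1
  2 left: {6,7}→1  {7,8}→2
  3 left: {5,6,7}→1  {6,7,8}→3
  4 left: {4,5,6,7}→1  {5,6,7,8}→4
  5 left: {3,4,5,6,7}→1  {4,5,6,7,8}→5
  6 left: {2,3,4,5,6,7}→1  {3,4,5,6,7,8}→6
  7 left: {1,2,3,4,5,6,7}→1  {2,3,4,5,6,7,8}→7
  placing 0:m first → 8 extensions
  placing 8:i first → 1 extensions
total linear extensions = 9

9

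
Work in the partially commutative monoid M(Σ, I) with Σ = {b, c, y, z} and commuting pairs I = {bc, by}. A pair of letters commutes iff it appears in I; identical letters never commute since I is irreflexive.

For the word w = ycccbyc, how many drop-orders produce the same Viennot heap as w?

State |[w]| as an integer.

piece 0:y — minimal
piece 1:c rests on {0:y}
piece 2:c rests on {1:c}
piece 3:c rests on {2:c}
piece 4:b — minimal
piece 5:y rests on {3:c}
piece 6:c rests on {5:y}
minimal pieces: {0:y, 4:b}
ways to finish when only these pieces remain (= sum over removing one remaining piece with nothing left below it):
  1 left: {4}→1  {6}→1
  2 left: {4,6}→2  {5,6}→1
  3 left: {3,5,6}→1  {4,5,6}→3
  4 left: {2,3,5,6}→1  {3,4,5,6}→4
  5 left: {1,2,3,5,6}→1  {2,3,4,5,6}→5
  placing 0:y first → 6 extensions
  placing 4:b first → 1 extensions
total linear extensions = 7

7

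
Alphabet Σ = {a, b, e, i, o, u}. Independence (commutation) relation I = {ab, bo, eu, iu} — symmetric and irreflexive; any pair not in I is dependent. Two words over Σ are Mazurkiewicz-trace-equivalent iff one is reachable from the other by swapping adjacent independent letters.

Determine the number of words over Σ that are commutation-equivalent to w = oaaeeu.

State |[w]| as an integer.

3

piece 0:o — minimal
piece 1:a rests on {0:o}
piece 2:a rests on {1:a}
piece 3:e rests on {2:a}
piece 4:e rests on {3:e}
piece 5:u rests on {2:a}
minimal pieces: {0:o}
ways to finish when only these pieces remain (= sum over removing one remaining piece with nothing left below it):
  1 left: {4}→1  {5}→1
  2 left: {3,4}→1  {4,5}→2
  3 left: {3,4,5}→3
  4 left: {2,3,4,5}→3
  placing 0:o first → 3 extensions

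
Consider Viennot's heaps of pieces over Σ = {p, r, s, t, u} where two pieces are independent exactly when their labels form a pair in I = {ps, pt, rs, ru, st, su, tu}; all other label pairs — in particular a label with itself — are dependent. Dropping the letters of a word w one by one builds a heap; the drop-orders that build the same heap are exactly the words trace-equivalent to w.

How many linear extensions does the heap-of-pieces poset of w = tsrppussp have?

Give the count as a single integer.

piece 0:t — minimal
piece 1:s — minimal
piece 2:r rests on {0:t}
piece 3:p rests on {2:r}
piece 4:p rests on {3:p}
piece 5:u rests on {4:p}
piece 6:s rests on {1:s}
piece 7:s rests on {6:s}
piece 8:p rests on {5:u}
minimal pieces: {0:t, 1:s}
ways to finish when only these pieces remain (= sum over removing one remaining piece with nothing left below it):
  1 left: {7}→1  {8}→1
  2 left: {5,8}→1  {6,7}→1  {7,8}→2
  3 left: {1,6,7}→1  {4,5,8}→1  {5,7,8}→3  {6,7,8}→3
  4 left: {1,6,7,8}→4  {3,4,5,8}→1  {4,5,7,8}→4  {5,6,7,8}→6
  5 left: {1,5,6,7,8}→10  {2,3,4,5,8}→1  {3,4,5,7,8}→5  {4,5,6,7,8}→10
  6 left: {0,2,3,4,5,8}→1  {1,4,5,6,7,8}→20  {2,3,4,5,7,8}→6  {3,4,5,6,7,8}→15
  7 left: {0,2,3,4,5,7,8}→7  {1,3,4,5,6,7,8}→35  {2,3,4,5,6,7,8}→21
  placing 0:t first → 56 extensions
  placing 1:s first → 28 extensions
total linear extensions = 84

84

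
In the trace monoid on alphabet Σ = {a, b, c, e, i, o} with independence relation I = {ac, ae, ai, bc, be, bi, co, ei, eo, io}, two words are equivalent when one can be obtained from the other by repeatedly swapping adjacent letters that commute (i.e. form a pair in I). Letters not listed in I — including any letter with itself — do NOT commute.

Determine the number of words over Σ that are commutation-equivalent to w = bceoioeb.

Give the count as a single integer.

#0=b has no predecessor
#1=c has no predecessor
#2=e depends on [1:c]
#3=o depends on [0:b]
#4=i depends on [1:c]
#5=o depends on [3:o]
#6=e depends on [2:e]
#7=b depends on [5:o]
sources: [0:b, 1:c]
N(rest) = Σ N(rest − s) over sources s of rest; N(one piece) = 1:
  size 1 → [4]=1  [6]=1  [7]=1
  size 2 → [2,6]=1  [4,6]=2  [4,7]=2  [5,7]=1  [6,7]=2
  size 3 → [2,4,6]=3  [2,6,7]=3  [3,5,7]=1  [4,5,7]=3  [4,6,7]=6  [5,6,7]=3
  size 4 → [0,3,5,7]=1  [1,2,4,6]=3  [2,4,6,7]=12  [2,5,6,7]=6  [3,4,5,7]=4  [3,5,6,7]=4  [4,5,6,7]=12
  size 5 → [0,3,4,5,7]=5  [0,3,5,6,7]=5  [1,2,4,6,7]=15  [2,3,5,6,7]=10  [2,4,5,6,7]=30  [3,4,5,6,7]=20
  size 6 → [0,2,3,5,6,7]=15  [0,3,4,5,6,7]=30  [1,2,4,5,6,7]=45  [2,3,4,5,6,7]=60
  first=0(b) contributes 105
  first=1(c) contributes 105
|[w]| = 210

210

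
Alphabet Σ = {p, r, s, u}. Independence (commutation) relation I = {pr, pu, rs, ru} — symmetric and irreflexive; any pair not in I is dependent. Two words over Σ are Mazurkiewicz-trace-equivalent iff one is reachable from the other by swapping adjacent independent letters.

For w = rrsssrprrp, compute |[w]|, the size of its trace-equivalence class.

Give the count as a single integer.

piece 0:r — minimal
piece 1:r rests on {0:r}
piece 2:s — minimal
piece 3:s rests on {2:s}
piece 4:s rests on {3:s}
piece 5:r rests on {1:r}
piece 6:p rests on {4:s}
piece 7:r rests on {5:r}
piece 8:r rests on {7:r}
piece 9:p rests on {6:p}
minimal pieces: {0:r, 2:s}
ways to finish when only these pieces remain (= sum over removing one remaining piece with nothing left below it):
  1 left: {8}→1  {9}→1
  2 left: {6,9}→1  {7,8}→1  {8,9}→2
  3 left: {4,6,9}→1  {5,7,8}→1  {6,8,9}→3  {7,8,9}→3
  4 left: {1,5,7,8}→1  {3,4,6,9}→1  {4,6,8,9}→4  {5,7,8,9}→4  {6,7,8,9}→6
  5 left: {0,1,5,7,8}→1  {1,5,7,8,9}→5  {2,3,4,6,9}→1  {3,4,6,8,9}→5  {4,6,7,8,9}→10  {5,6,7,8,9}→10
  6 left: {0,1,5,7,8,9}→6  {1,5,6,7,8,9}→15  {2,3,4,6,8,9}→6  {3,4,6,7,8,9}→15  {4,5,6,7,8,9}→20
  7 left: {0,1,5,6,7,8,9}→21  {1,4,5,6,7,8,9}→35  {2,3,4,6,7,8,9}→21  {3,4,5,6,7,8,9}→35
  8 left: {0,1,4,5,6,7,8,9}→56  {1,3,4,5,6,7,8,9}→70  {2,3,4,5,6,7,8,9}→56
  placing 0:r first → 126 extensions
  placing 2:s first → 126 extensions
total linear extensions = 252

252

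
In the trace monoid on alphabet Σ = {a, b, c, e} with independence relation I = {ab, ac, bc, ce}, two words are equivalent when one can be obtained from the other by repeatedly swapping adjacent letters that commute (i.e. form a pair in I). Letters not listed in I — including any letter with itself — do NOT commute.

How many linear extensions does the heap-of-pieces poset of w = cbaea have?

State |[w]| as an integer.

0(c) covers ∅
1(b) covers ∅
2(a) covers ∅
3(e) covers 1:b, 2:a
4(a) covers 3:e
floor of heap: 0:c, 1:b, 2:a
completions by unplaced set U, small U first (add the entries for U minus each lowest piece of U):
  |U|=1: {0}:1  {4}:1
  |U|=2: {0,4}:2  {3,4}:1
  |U|=3: {0,3,4}:3  {1,3,4}:1  {2,3,4}:1
  start at 0(c): 2
  start at 1(b): 4
  start at 2(a): 4
sum over floor = 10

10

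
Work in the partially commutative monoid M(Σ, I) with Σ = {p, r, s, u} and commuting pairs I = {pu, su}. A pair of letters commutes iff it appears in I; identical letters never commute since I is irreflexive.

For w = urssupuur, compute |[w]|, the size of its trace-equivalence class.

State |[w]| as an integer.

0(u) covers ∅
1(r) covers 0:u
2(s) covers 1:r
3(s) covers 2:s
4(u) covers 1:r
5(p) covers 3:s
6(u) covers 4:u
7(u) covers 6:u
8(r) covers 5:p, 7:u
floor of heap: 0:u
completions by unplaced set U, small U first (add the entries for U minus each lowest piece of U):
  |U|=1: {8}:1
  |U|=2: {5,8}:1  {7,8}:1
  |U|=3: {3,5,8}:1  {5,7,8}:2  {6,7,8}:1
  |U|=4: {2,3,5,8}:1  {3,5,7,8}:3  {4,6,7,8}:1  {5,6,7,8}:3
  |U|=5: {2,3,5,7,8}:4  {3,5,6,7,8}:6  {4,5,6,7,8}:4
  |U|=6: {2,3,5,6,7,8}:10  {3,4,5,6,7,8}:10
  |U|=7: {2,3,4,5,6,7,8}:20
  start at 0(u): 20

20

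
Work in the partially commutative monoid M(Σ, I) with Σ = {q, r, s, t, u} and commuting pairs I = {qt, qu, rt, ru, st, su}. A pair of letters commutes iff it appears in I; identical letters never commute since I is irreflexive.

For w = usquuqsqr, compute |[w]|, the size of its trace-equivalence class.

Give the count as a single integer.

drop 0:u onto floor
drop 1:s onto floor
drop 2:q onto {1:s}
drop 3:u onto {0:u}
drop 4:u onto {3:u}
drop 5:q onto {2:q}
drop 6:s onto {5:q}
drop 7:q onto {6:s}
drop 8:r onto {7:q}
ground layer = {0:u, 1:s}
drop-orders for the pieces not yet dropped (sum over which currently-grounded one goes next):
  1 to go: {4} 1  {8} 1
  2 to go: {3,4} 1  {4,8} 2  {7,8} 1
  3 to go: {0,3,4} 1  {3,4,8} 3  {4,7,8} 3  {6,7,8} 1
  4 to go: {0,3,4,8} 4  {3,4,7,8} 6  {4,6,7,8} 4  {5,6,7,8} 1
  5 to go: {0,3,4,7,8} 10  {2,5,6,7,8} 1  {3,4,6,7,8} 10  {4,5,6,7,8} 5
  6 to go: {0,3,4,6,7,8} 20  {1,2,5,6,7,8} 1  {2,4,5,6,7,8} 6  {3,4,5,6,7,8} 15
  7 to go: {0,3,4,5,6,7,8} 35  {1,2,4,5,6,7,8} 7  {2,3,4,5,6,7,8} 21
  if 0:u drops first: 28 orders
  if 1:s drops first: 56 orders
heap linearizations: 84

84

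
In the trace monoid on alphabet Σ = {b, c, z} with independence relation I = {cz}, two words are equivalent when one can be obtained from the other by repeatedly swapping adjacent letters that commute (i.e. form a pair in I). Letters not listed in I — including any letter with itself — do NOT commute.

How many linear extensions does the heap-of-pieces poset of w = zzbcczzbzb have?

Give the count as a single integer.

6

0(z) covers ∅
1(z) covers 0:z
2(b) covers 1:z
3(c) covers 2:b
4(c) covers 3:c
5(z) covers 2:b
6(z) covers 5:z
7(b) covers 4:c, 6:z
8(z) covers 7:b
9(b) covers 8:z
floor of heap: 0:z
completions by unplaced set U, small U first (add the entries for U minus each lowest piece of U):
  |U|=1: {9}:1
  |U|=2: {8,9}:1
  |U|=3: {7,8,9}:1
  |U|=4: {4,7,8,9}:1  {6,7,8,9}:1
  |U|=5: {3,4,7,8,9}:1  {4,6,7,8,9}:2  {5,6,7,8,9}:1
  |U|=6: {3,4,6,7,8,9}:3  {4,5,6,7,8,9}:3
  |U|=7: {3,4,5,6,7,8,9}:6
  |U|=8: {2,3,4,5,6,7,8,9}:6
  start at 0(z): 6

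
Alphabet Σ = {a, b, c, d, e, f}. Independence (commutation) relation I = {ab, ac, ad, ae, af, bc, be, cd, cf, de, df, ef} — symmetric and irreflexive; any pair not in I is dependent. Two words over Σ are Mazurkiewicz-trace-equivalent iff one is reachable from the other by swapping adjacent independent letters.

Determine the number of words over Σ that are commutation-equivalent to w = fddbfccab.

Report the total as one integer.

drop 0:f onto floor
drop 1:d onto floor
drop 2:d onto {1:d}
drop 3:b onto {0:f, 2:d}
drop 4:f onto {3:b}
drop 5:c onto floor
drop 6:c onto {5:c}
drop 7:a onto floor
drop 8:b onto {4:f}
ground layer = {0:f, 1:d, 5:c, 7:a}
drop-orders for the pieces not yet dropped (sum over which currently-grounded one goes next):
  1 to go: {6} 1  {7} 1  {8} 1
  2 to go: {4,8} 1  {5,6} 1  {6,7} 2  {6,8} 2  {7,8} 2
  3 to go: {3,4,8} 1  {4,6,8} 3  {4,7,8} 3  {5,6,7} 3  {5,6,8} 3  {6,7,8} 6
  4 to go: {0,3,4,8} 1  {2,3,4,8} 1  {3,4,6,8} 4  {3,4,7,8} 4  {4,5,6,8} 6  {4,6,7,8} 12  {5,6,7,8} 12
  5 to go: {0,2,3,4,8} 2  {0,3,4,6,8} 5  {0,3,4,7,8} 5  {1,2,3,4,8} 1  {2,3,4,6,8} 5  {2,3,4,7,8} 5  {3,4,5,6,8} 10  {3,4,6,7,8} 20  {4,5,6,7,8} 30
  6 to go: {0,1,2,3,4,8} 3  {0,2,3,4,6,8} 12  {0,2,3,4,7,8} 12  {0,3,4,5,6,8} 15  {0,3,4,6,7,8} 30  {1,2,3,4,6,8} 6  {1,2,3,4,7,8} 6  {2,3,4,5,6,8} 15  {2,3,4,6,7,8} 30  {3,4,5,6,7,8} 60
  7 to go: {0,1,2,3,4,6,8} 21  {0,1,2,3,4,7,8} 21  {0,2,3,4,5,6,8} 42  {0,2,3,4,6,7,8} 84  {0,3,4,5,6,7,8} 105  {1,2,3,4,5,6,8} 21  {1,2,3,4,6,7,8} 42  {2,3,4,5,6,7,8} 105
  if 0:f drops first: 168 orders
  if 1:d drops first: 336 orders
  if 5:c drops first: 168 orders
  if 7:a drops first: 84 orders
heap linearizations: 756

756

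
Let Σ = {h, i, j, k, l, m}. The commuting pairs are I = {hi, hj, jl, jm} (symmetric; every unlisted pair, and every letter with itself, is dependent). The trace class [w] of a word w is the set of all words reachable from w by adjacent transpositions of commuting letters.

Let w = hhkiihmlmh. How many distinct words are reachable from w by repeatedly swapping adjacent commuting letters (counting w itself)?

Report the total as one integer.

3

#0=h has no predecessor
#1=h depends on [0:h]
#2=k depends on [1:h]
#3=i depends on [2:k]
#4=i depends on [3:i]
#5=h depends on [2:k]
#6=m depends on [4:i, 5:h]
#7=l depends on [6:m]
#8=m depends on [7:l]
#9=h depends on [8:m]
sources: [0:h]
N(rest) = Σ N(rest − s) over sources s of rest; N(one piece) = 1:
  size 1 → [9]=1
  size 2 → [8,9]=1
  size 3 → [7,8,9]=1
  size 4 → [6,7,8,9]=1
  size 5 → [4,6,7,8,9]=1  [5,6,7,8,9]=1
  size 6 → [3,4,6,7,8,9]=1  [4,5,6,7,8,9]=2
  size 7 → [3,4,5,6,7,8,9]=3
  size 8 → [2,3,4,5,6,7,8,9]=3
  first=0(h) contributes 3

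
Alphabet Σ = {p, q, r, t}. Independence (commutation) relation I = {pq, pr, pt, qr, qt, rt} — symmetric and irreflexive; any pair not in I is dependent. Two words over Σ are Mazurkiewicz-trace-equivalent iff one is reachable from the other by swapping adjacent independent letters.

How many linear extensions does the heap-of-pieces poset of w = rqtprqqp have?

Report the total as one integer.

drop 0:r onto floor
drop 1:q onto floor
drop 2:t onto floor
drop 3:p onto floor
drop 4:r onto {0:r}
drop 5:q onto {1:q}
drop 6:q onto {5:q}
drop 7:p onto {3:p}
ground layer = {0:r, 1:q, 2:t, 3:p}
drop-orders for the pieces not yet dropped (sum over which currently-grounded one goes next):
  1 to go: {2} 1  {4} 1  {6} 1  {7} 1
  2 to go: {0,4} 1  {2,4} 2  {2,6} 2  {2,7} 2  {3,7} 1  {4,6} 2  {4,7} 2  {5,6} 1  {6,7} 2
  3 to go: {0,2,4} 3  {0,4,6} 3  {0,4,7} 3  {1,5,6} 1  {2,3,7} 3  {2,4,6} 6  {2,4,7} 6  {2,5,6} 3  {2,6,7} 6  {3,4,7} 3  {3,6,7} 3  {4,5,6} 3  {4,6,7} 6  {5,6,7} 3
  4 to go: {0,2,4,6} 12  {0,2,4,7} 12  {0,3,4,7} 6  {0,4,5,6} 6  {0,4,6,7} 12  {1,2,5,6} 4  {1,4,5,6} 4  {1,5,6,7} 4  {2,3,4,7} 12  {2,3,6,7} 12  {2,4,5,6} 12  {2,4,6,7} 24  {2,5,6,7} 12  {3,4,6,7} 12  {3,5,6,7} 6  {4,5,6,7} 12
  5 to go: {0,1,4,5,6} 10  {0,2,3,4,7} 30  {0,2,4,5,6} 30  {0,2,4,6,7} 60  {0,3,4,6,7} 30  {0,4,5,6,7} 30  {1,2,4,5,6} 20  {1,2,5,6,7} 20  {1,3,5,6,7} 10  {1,4,5,6,7} 20  {2,3,4,6,7} 60  {2,3,5,6,7} 30  {2,4,5,6,7} 60  {3,4,5,6,7} 30
  6 to go: {0,1,2,4,5,6} 60  {0,1,4,5,6,7} 60  {0,2,3,4,6,7} 180  {0,2,4,5,6,7} 180  {0,3,4,5,6,7} 90  {1,2,3,5,6,7} 60  {1,2,4,5,6,7} 120  {1,3,4,5,6,7} 60  {2,3,4,5,6,7} 180
  if 0:r drops first: 420 orders
  if 1:q drops first: 630 orders
  if 2:t drops first: 210 orders
  if 3:p drops first: 420 orders
heap linearizations: 1680

1680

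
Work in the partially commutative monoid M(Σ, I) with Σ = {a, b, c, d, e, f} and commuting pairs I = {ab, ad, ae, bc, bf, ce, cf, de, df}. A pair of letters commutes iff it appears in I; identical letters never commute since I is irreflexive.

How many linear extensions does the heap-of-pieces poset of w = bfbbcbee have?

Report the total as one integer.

#0=b has no predecessor
#1=f has no predecessor
#2=b depends on [0:b]
#3=b depends on [2:b]
#4=c has no predecessor
#5=b depends on [3:b]
#6=e depends on [1:f, 5:b]
#7=e depends on [6:e]
sources: [0:b, 1:f, 4:c]
N(rest) = Σ N(rest − s) over sources s of rest; N(one piece) = 1:
  size 1 → [4]=1  [7]=1
  size 2 → [4,7]=2  [6,7]=1
  size 3 → [1,6,7]=1  [4,6,7]=3  [5,6,7]=1
  size 4 → [1,4,6,7]=4  [1,5,6,7]=2  [3,5,6,7]=1  [4,5,6,7]=4
  size 5 → [1,3,5,6,7]=3  [1,4,5,6,7]=10  [2,3,5,6,7]=1  [3,4,5,6,7]=5
  size 6 → [0,2,3,5,6,7]=1  [1,2,3,5,6,7]=4  [1,3,4,5,6,7]=18  [2,3,4,5,6,7]=6
  first=0(b) contributes 28
  first=1(f) contributes 7
  first=4(c) contributes 5
|[w]| = 40

40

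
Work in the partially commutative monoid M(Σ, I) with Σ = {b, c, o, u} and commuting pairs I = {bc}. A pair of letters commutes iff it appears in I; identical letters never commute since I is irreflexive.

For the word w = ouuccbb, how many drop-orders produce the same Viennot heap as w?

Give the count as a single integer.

6

#0=o has no predecessor
#1=u depends on [0:o]
#2=u depends on [1:u]
#3=c depends on [2:u]
#4=c depends on [3:c]
#5=b depends on [2:u]
#6=b depends on [5:b]
sources: [0:o]
N(rest) = Σ N(rest − s) over sources s of rest; N(one piece) = 1:
  size 1 → [4]=1  [6]=1
  size 2 → [3,4]=1  [4,6]=2  [5,6]=1
  size 3 → [3,4,6]=3  [4,5,6]=3
  size 4 → [3,4,5,6]=6
  size 5 → [2,3,4,5,6]=6
  first=0(o) contributes 6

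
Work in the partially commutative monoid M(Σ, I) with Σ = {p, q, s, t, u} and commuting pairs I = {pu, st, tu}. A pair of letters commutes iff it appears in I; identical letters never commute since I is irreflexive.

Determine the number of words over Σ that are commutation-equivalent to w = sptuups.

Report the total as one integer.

10

#0=s has no predecessor
#1=p depends on [0:s]
#2=t depends on [1:p]
#3=u depends on [0:s]
#4=u depends on [3:u]
#5=p depends on [2:t]
#6=s depends on [4:u, 5:p]
sources: [0:s]
N(rest) = Σ N(rest − s) over sources s of rest; N(one piece) = 1:
  size 1 → [6]=1
  size 2 → [4,6]=1  [5,6]=1
  size 3 → [2,5,6]=1  [3,4,6]=1  [4,5,6]=2
  size 4 → [1,2,5,6]=1  [2,4,5,6]=3  [3,4,5,6]=3
  size 5 → [1,2,4,5,6]=4  [2,3,4,5,6]=6
  first=0(s) contributes 10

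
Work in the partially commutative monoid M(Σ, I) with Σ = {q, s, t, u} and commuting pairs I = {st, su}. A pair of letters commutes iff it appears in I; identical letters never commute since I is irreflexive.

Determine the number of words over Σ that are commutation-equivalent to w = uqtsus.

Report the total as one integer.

piece 0:u — minimal
piece 1:q rests on {0:u}
piece 2:t rests on {1:q}
piece 3:s rests on {1:q}
piece 4:u rests on {2:t}
piece 5:s rests on {3:s}
minimal pieces: {0:u}
ways to finish when only these pieces remain (= sum over removing one remaining piece with nothing left below it):
  1 left: {4}→1  {5}→1
  2 left: {2,4}→1  {3,5}→1  {4,5}→2
  3 left: {2,4,5}→3  {3,4,5}→3
  4 left: {2,3,4,5}→6
  placing 0:u first → 6 extensions

6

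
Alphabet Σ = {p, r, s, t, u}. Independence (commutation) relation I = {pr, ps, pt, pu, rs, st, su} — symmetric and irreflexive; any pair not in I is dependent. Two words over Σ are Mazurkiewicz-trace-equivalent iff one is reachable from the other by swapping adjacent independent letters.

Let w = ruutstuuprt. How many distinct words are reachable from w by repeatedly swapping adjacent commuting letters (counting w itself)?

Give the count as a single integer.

110

drop 0:r onto floor
drop 1:u onto {0:r}
drop 2:u onto {1:u}
drop 3:t onto {2:u}
drop 4:s onto floor
drop 5:t onto {3:t}
drop 6:u onto {5:t}
drop 7:u onto {6:u}
drop 8:p onto floor
drop 9:r onto {7:u}
drop 10:t onto {9:r}
ground layer = {0:r, 4:s, 8:p}
drop-orders for the pieces not yet dropped (sum over which currently-grounded one goes next):
  1 to go: {4} 1  {8} 1  {10} 1
  2 to go: {4,8} 2  {4,10} 2  {8,10} 2  {9,10} 1
  3 to go: {4,8,10} 6  {4,9,10} 3  {7,9,10} 1  {8,9,10} 3
  4 to go: {4,7,9,10} 4  {4,8,9,10} 12  {6,7,9,10} 1  {7,8,9,10} 4
  5 to go: {4,6,7,9,10} 5  {4,7,8,9,10} 20  {5,6,7,9,10} 1  {6,7,8,9,10} 5
  6 to go: {3,5,6,7,9,10} 1  {4,5,6,7,9,10} 6  {4,6,7,8,9,10} 30  {5,6,7,8,9,10} 6
  7 to go: {2,3,5,6,7,9,10} 1  {3,4,5,6,7,9,10} 7  {3,5,6,7,8,9,10} 7  {4,5,6,7,8,9,10} 42
  8 to go: {1,2,3,5,6,7,9,10} 1  {2,3,4,5,6,7,9,10} 8  {2,3,5,6,7,8,9,10} 8  {3,4,5,6,7,8,9,10} 56
  9 to go: {0,1,2,3,5,6,7,9,10} 1  {1,2,3,4,5,6,7,9,10} 9  {1,2,3,5,6,7,8,9,10} 9  {2,3,4,5,6,7,8,9,10} 72
  if 0:r drops first: 90 orders
  if 4:s drops first: 10 orders
  if 8:p drops first: 10 orders
heap linearizations: 110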